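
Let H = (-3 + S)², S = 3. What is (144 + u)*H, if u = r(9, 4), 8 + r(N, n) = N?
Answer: 0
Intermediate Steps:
r(N, n) = -8 + N
u = 1 (u = -8 + 9 = 1)
H = 0 (H = (-3 + 3)² = 0² = 0)
(144 + u)*H = (144 + 1)*0 = 145*0 = 0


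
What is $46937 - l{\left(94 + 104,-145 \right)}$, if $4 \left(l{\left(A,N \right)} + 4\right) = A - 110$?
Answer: $46919$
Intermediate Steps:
$l{\left(A,N \right)} = - \frac{63}{2} + \frac{A}{4}$ ($l{\left(A,N \right)} = -4 + \frac{A - 110}{4} = -4 + \frac{-110 + A}{4} = -4 + \left(- \frac{55}{2} + \frac{A}{4}\right) = - \frac{63}{2} + \frac{A}{4}$)
$46937 - l{\left(94 + 104,-145 \right)} = 46937 - \left(- \frac{63}{2} + \frac{94 + 104}{4}\right) = 46937 - \left(- \frac{63}{2} + \frac{1}{4} \cdot 198\right) = 46937 - \left(- \frac{63}{2} + \frac{99}{2}\right) = 46937 - 18 = 46919$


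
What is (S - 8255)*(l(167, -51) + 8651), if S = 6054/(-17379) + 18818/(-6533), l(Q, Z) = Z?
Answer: -2687828467221800/37845669 ≈ -7.1021e+7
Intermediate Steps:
S = -122196268/37845669 (S = 6054*(-1/17379) + 18818*(-1/6533) = -2018/5793 - 18818/6533 = -122196268/37845669 ≈ -3.2288)
(S - 8255)*(l(167, -51) + 8651) = (-122196268/37845669 - 8255)*(-51 + 8651) = -312538193863/37845669*8600 = -2687828467221800/37845669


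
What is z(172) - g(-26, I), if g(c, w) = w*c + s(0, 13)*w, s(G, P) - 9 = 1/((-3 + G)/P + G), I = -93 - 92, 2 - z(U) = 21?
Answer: -11897/3 ≈ -3965.7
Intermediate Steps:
z(U) = -19 (z(U) = 2 - 1*21 = 2 - 21 = -19)
I = -185
s(G, P) = 9 + 1/(G + (-3 + G)/P) (s(G, P) = 9 + 1/((-3 + G)/P + G) = 9 + 1/(G + (-3 + G)/P))
g(c, w) = 14*w/3 + c*w (g(c, w) = w*c + ((-27 + 13 + 9*0 + 9*0*13)/(-3 + 0 + 0*13))*w = c*w + ((-27 + 13 + 0 + 0)/(-3 + 0 + 0))*w = c*w + (-14/(-3))*w = c*w + (-1/3*(-14))*w = c*w + 14*w/3 = 14*w/3 + c*w)
z(172) - g(-26, I) = -19 - (-185)*(14 + 3*(-26))/3 = -19 - (-185)*(14 - 78)/3 = -19 - (-185)*(-64)/3 = -19 - 1*11840/3 = -19 - 11840/3 = -11897/3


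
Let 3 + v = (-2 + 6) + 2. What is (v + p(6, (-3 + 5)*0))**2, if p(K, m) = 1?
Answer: 16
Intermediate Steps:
v = 3 (v = -3 + ((-2 + 6) + 2) = -3 + (4 + 2) = -3 + 6 = 3)
(v + p(6, (-3 + 5)*0))**2 = (3 + 1)**2 = 4**2 = 16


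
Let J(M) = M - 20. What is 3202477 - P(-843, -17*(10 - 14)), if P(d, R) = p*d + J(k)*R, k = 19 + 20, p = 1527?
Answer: 4488446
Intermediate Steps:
k = 39
J(M) = -20 + M
P(d, R) = 19*R + 1527*d (P(d, R) = 1527*d + (-20 + 39)*R = 1527*d + 19*R = 19*R + 1527*d)
3202477 - P(-843, -17*(10 - 14)) = 3202477 - (19*(-17*(10 - 14)) + 1527*(-843)) = 3202477 - (19*(-17*(-4)) - 1287261) = 3202477 - (19*68 - 1287261) = 3202477 - (1292 - 1287261) = 3202477 - 1*(-1285969) = 3202477 + 1285969 = 4488446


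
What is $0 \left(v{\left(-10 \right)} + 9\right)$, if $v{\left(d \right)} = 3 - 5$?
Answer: $0$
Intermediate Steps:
$v{\left(d \right)} = -2$ ($v{\left(d \right)} = 3 - 5 = -2$)
$0 \left(v{\left(-10 \right)} + 9\right) = 0 \left(-2 + 9\right) = 0 \cdot 7 = 0$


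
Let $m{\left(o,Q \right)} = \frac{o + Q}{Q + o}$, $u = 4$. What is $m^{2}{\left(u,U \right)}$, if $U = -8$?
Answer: $1$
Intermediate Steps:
$m{\left(o,Q \right)} = 1$ ($m{\left(o,Q \right)} = \frac{Q + o}{Q + o} = 1$)
$m^{2}{\left(u,U \right)} = 1^{2} = 1$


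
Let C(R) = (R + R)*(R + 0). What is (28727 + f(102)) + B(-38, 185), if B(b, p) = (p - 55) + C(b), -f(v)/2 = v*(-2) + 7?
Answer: 32139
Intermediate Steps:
C(R) = 2*R**2 (C(R) = (2*R)*R = 2*R**2)
f(v) = -14 + 4*v (f(v) = -2*(v*(-2) + 7) = -2*(-2*v + 7) = -2*(7 - 2*v) = -14 + 4*v)
B(b, p) = -55 + p + 2*b**2 (B(b, p) = (p - 55) + 2*b**2 = (-55 + p) + 2*b**2 = -55 + p + 2*b**2)
(28727 + f(102)) + B(-38, 185) = (28727 + (-14 + 4*102)) + (-55 + 185 + 2*(-38)**2) = (28727 + (-14 + 408)) + (-55 + 185 + 2*1444) = (28727 + 394) + (-55 + 185 + 2888) = 29121 + 3018 = 32139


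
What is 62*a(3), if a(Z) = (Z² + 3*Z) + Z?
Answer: 1302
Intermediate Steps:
a(Z) = Z² + 4*Z
62*a(3) = 62*(3*(4 + 3)) = 62*(3*7) = 62*21 = 1302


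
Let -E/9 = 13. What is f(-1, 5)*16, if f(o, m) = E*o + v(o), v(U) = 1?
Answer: 1888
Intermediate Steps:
E = -117 (E = -9*13 = -117)
f(o, m) = 1 - 117*o (f(o, m) = -117*o + 1 = 1 - 117*o)
f(-1, 5)*16 = (1 - 117*(-1))*16 = (1 + 117)*16 = 118*16 = 1888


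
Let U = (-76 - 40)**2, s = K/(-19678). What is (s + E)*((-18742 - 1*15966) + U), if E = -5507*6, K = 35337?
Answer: 6909405748938/9839 ≈ 7.0225e+8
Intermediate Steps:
s = -35337/19678 (s = 35337/(-19678) = 35337*(-1/19678) = -35337/19678 ≈ -1.7958)
U = 13456 (U = (-116)**2 = 13456)
E = -33042
(s + E)*((-18742 - 1*15966) + U) = (-35337/19678 - 33042)*((-18742 - 1*15966) + 13456) = -650235813*((-18742 - 15966) + 13456)/19678 = -650235813*(-34708 + 13456)/19678 = -650235813/19678*(-21252) = 6909405748938/9839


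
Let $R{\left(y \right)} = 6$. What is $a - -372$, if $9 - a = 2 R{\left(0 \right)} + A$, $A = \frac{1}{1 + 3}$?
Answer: $\frac{1475}{4} \approx 368.75$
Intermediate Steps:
$A = \frac{1}{4} \approx 0.25$
$a = - \frac{13}{4}$ ($a = 9 - \left(2 \cdot 6 + \frac{1}{4}\right) = 9 - \left(12 + \frac{1}{4}\right) = 9 - \frac{49}{4} = - \frac{13}{4} \approx -3.25$)
$a - -372 = - \frac{13}{4} - -372 = - \frac{13}{4} + 372 = \frac{1475}{4}$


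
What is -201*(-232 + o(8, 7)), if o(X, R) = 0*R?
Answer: 46632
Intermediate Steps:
o(X, R) = 0
-201*(-232 + o(8, 7)) = -201*(-232 + 0) = -201*(-232) = 46632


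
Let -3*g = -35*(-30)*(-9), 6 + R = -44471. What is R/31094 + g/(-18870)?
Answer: -31240903/19558126 ≈ -1.5973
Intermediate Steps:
R = -44477 (R = -6 - 44471 = -44477)
g = 3150 (g = -(-35*(-30))*(-9)/3 = -350*(-9) = -⅓*(-9450) = 3150)
R/31094 + g/(-18870) = -44477/31094 + 3150/(-18870) = -44477*1/31094 + 3150*(-1/18870) = -44477/31094 - 105/629 = -31240903/19558126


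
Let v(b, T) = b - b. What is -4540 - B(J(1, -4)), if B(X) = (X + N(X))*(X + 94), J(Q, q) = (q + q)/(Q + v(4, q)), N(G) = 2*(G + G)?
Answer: -1100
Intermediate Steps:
v(b, T) = 0
N(G) = 4*G (N(G) = 2*(2*G) = 4*G)
J(Q, q) = 2*q/Q (J(Q, q) = (q + q)/(Q + 0) = (2*q)/Q = 2*q/Q)
B(X) = 5*X*(94 + X) (B(X) = (X + 4*X)*(X + 94) = (5*X)*(94 + X) = 5*X*(94 + X))
-4540 - B(J(1, -4)) = -4540 - 5*2*(-4)/1*(94 + 2*(-4)/1) = -4540 - 5*2*(-4)*1*(94 + 2*(-4)*1) = -4540 - 5*(-8)*(94 - 8) = -4540 - 5*(-8)*86 = -4540 - 1*(-3440) = -4540 + 3440 = -1100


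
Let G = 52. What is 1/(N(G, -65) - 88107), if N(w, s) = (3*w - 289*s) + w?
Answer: -1/69114 ≈ -1.4469e-5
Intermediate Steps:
N(w, s) = -289*s + 4*w (N(w, s) = (-289*s + 3*w) + w = -289*s + 4*w)
1/(N(G, -65) - 88107) = 1/((-289*(-65) + 4*52) - 88107) = 1/((18785 + 208) - 88107) = 1/(18993 - 88107) = 1/(-69114) = -1/69114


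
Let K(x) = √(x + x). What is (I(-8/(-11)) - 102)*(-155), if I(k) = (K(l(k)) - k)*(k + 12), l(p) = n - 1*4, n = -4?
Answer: 2086610/121 - 86800*I/11 ≈ 17245.0 - 7890.9*I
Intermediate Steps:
l(p) = -8 (l(p) = -4 - 1*4 = -4 - 4 = -8)
K(x) = √2*√x (K(x) = √(2*x) = √2*√x)
I(k) = (12 + k)*(-k + 4*I) (I(k) = (√2*√(-8) - k)*(k + 12) = (√2*(2*I*√2) - k)*(12 + k) = (4*I - k)*(12 + k) = (-k + 4*I)*(12 + k) = (12 + k)*(-k + 4*I))
(I(-8/(-11)) - 102)*(-155) = ((-(-8/(-11))² + 48*I + 4*(-8/(-11))*(-3 + I)) - 102)*(-155) = ((-(-8*(-1/11))² + 48*I + 4*(-8*(-1/11))*(-3 + I)) - 102)*(-155) = ((-(8/11)² + 48*I + 4*(8/11)*(-3 + I)) - 102)*(-155) = ((-1*64/121 + 48*I + (-96/11 + 32*I/11)) - 102)*(-155) = ((-64/121 + 48*I + (-96/11 + 32*I/11)) - 102)*(-155) = ((-1120/121 + 560*I/11) - 102)*(-155) = (-13462/121 + 560*I/11)*(-155) = 2086610/121 - 86800*I/11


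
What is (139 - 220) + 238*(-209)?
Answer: -49823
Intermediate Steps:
(139 - 220) + 238*(-209) = -81 - 49742 = -49823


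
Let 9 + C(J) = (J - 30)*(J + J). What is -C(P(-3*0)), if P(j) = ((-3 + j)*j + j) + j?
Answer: 9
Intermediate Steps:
P(j) = 2*j + j*(-3 + j) (P(j) = (j*(-3 + j) + j) + j = (j + j*(-3 + j)) + j = 2*j + j*(-3 + j))
C(J) = -9 + 2*J*(-30 + J) (C(J) = -9 + (J - 30)*(J + J) = -9 + (-30 + J)*(2*J) = -9 + 2*J*(-30 + J))
-C(P(-3*0)) = -(-9 - 60*(-3*0)*(-1 - 3*0) + 2*((-3*0)*(-1 - 3*0))²) = -(-9 - 0*(-1 + 0) + 2*(0*(-1 + 0))²) = -(-9 - 0*(-1) + 2*(0*(-1))²) = -(-9 - 60*0 + 2*0²) = -(-9 + 0 + 2*0) = -(-9 + 0 + 0) = -1*(-9) = 9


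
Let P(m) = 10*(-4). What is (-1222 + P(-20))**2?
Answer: 1592644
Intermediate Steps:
P(m) = -40
(-1222 + P(-20))**2 = (-1222 - 40)**2 = (-1262)**2 = 1592644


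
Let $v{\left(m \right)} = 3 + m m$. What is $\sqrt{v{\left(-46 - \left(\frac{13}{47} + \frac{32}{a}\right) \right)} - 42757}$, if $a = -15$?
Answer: $\frac{i \sqrt{20281290209}}{705} \approx 202.0 i$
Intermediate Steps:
$v{\left(m \right)} = 3 + m^{2}$
$\sqrt{v{\left(-46 - \left(\frac{13}{47} + \frac{32}{a}\right) \right)} - 42757} = \sqrt{\left(3 + \left(-46 - \left(\frac{13}{47} + \frac{32}{-15}\right)\right)^{2}\right) - 42757} = \sqrt{\left(3 + \left(-46 - \left(13 \cdot \frac{1}{47} + 32 \left(- \frac{1}{15}\right)\right)\right)^{2}\right) - 42757} = \sqrt{\left(3 + \left(-46 - \left(\frac{13}{47} - \frac{32}{15}\right)\right)^{2}\right) - 42757} = \sqrt{\left(3 + \left(-46 - - \frac{1309}{705}\right)^{2}\right) - 42757} = \sqrt{\left(3 + \left(-46 + \frac{1309}{705}\right)^{2}\right) - 42757} = \sqrt{\left(3 + \left(- \frac{31121}{705}\right)^{2}\right) - 42757} = \sqrt{\left(3 + \frac{968516641}{497025}\right) - 42757} = \sqrt{\frac{970007716}{497025} - 42757} = \sqrt{- \frac{20281290209}{497025}} = \frac{i \sqrt{20281290209}}{705}$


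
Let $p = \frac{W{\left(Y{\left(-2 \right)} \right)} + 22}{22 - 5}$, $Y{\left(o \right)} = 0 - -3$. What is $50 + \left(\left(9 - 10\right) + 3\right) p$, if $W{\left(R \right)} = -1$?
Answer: $\frac{892}{17} \approx 52.471$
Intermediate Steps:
$Y{\left(o \right)} = 3$ ($Y{\left(o \right)} = 0 + 3 = 3$)
$p = \frac{21}{17}$ ($p = \frac{-1 + 22}{22 - 5} = \frac{21}{17} \approx 1.2353$)
$50 + \left(\left(9 - 10\right) + 3\right) p = 50 + \left(\left(9 - 10\right) + 3\right) \frac{21}{17} = 50 + \left(-1 + 3\right) \frac{21}{17} = 50 + 2 \cdot \frac{21}{17} = 50 + \frac{42}{17} = \frac{892}{17}$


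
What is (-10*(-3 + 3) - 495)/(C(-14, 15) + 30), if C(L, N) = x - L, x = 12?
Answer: -495/56 ≈ -8.8393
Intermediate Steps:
C(L, N) = 12 - L
(-10*(-3 + 3) - 495)/(C(-14, 15) + 30) = (-10*(-3 + 3) - 495)/((12 - 1*(-14)) + 30) = (-10*0 - 495)/((12 + 14) + 30) = (0 - 495)/(26 + 30) = -495/56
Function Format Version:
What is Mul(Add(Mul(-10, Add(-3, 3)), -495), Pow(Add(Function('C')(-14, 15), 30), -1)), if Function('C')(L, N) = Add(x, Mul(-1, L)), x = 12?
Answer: Rational(-495, 56) ≈ -8.8393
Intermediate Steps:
Function('C')(L, N) = Add(12, Mul(-1, L))
Mul(Add(Mul(-10, Add(-3, 3)), -495), Pow(Add(Function('C')(-14, 15), 30), -1)) = Mul(Add(Mul(-10, Add(-3, 3)), -495), Pow(Add(Add(12, Mul(-1, -14)), 30), -1)) = Mul(Add(Mul(-10, 0), -495), Pow(Add(Add(12, 14), 30), -1)) = Mul(Add(0, -495), Pow(Add(26, 30), -1)) = Mul(-495, Pow(56, -1)) = Mul(-495, Rational(1, 56)) = Rational(-495, 56)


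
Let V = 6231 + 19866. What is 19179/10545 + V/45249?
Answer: 127002604/53016745 ≈ 2.3955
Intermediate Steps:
V = 26097
19179/10545 + V/45249 = 19179/10545 + 26097/45249 = 19179*(1/10545) + 26097*(1/45249) = 6393/3515 + 8699/15083 = 127002604/53016745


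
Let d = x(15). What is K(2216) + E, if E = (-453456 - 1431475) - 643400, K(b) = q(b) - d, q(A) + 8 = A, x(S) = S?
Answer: -2526138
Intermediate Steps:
q(A) = -8 + A
d = 15
K(b) = -23 + b (K(b) = (-8 + b) - 1*15 = (-8 + b) - 15 = -23 + b)
E = -2528331 (E = -1884931 - 643400 = -2528331)
K(2216) + E = (-23 + 2216) - 2528331 = 2193 - 2528331 = -2526138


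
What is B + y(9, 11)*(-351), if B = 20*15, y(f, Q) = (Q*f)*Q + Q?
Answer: -385800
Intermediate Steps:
y(f, Q) = Q + f*Q² (y(f, Q) = f*Q² + Q = Q + f*Q²)
B = 300
B + y(9, 11)*(-351) = 300 + (11*(1 + 11*9))*(-351) = 300 + (11*(1 + 99))*(-351) = 300 + (11*100)*(-351) = 300 + 1100*(-351) = 300 - 386100 = -385800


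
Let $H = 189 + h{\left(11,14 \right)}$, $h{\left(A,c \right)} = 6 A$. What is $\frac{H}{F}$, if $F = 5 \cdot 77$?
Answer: $\frac{51}{77} \approx 0.66234$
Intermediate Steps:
$F = 385$
$H = 255$ ($H = 189 + 6 \cdot 11 = 189 + 66 = 255$)
$\frac{H}{F} = \frac{255}{385} = 255 \cdot \frac{1}{385} = \frac{51}{77}$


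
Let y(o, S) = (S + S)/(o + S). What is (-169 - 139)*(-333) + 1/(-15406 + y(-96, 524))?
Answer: 169043933413/1648180 ≈ 1.0256e+5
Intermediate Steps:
y(o, S) = 2*S/(S + o) (y(o, S) = (2*S)/(S + o) = 2*S/(S + o))
(-169 - 139)*(-333) + 1/(-15406 + y(-96, 524)) = (-169 - 139)*(-333) + 1/(-15406 + 2*524/(524 - 96)) = -308*(-333) + 1/(-15406 + 2*524/428) = 102564 + 1/(-15406 + 2*524*(1/428)) = 102564 + 1/(-15406 + 262/107) = 102564 + 1/(-1648180/107) = 102564 - 107/1648180 = 169043933413/1648180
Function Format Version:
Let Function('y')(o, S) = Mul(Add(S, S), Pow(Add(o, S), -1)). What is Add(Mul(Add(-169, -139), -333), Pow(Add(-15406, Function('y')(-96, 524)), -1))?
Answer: Rational(169043933413, 1648180) ≈ 1.0256e+5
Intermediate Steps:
Function('y')(o, S) = Mul(2, S, Pow(Add(S, o), -1)) (Function('y')(o, S) = Mul(Mul(2, S), Pow(Add(S, o), -1)) = Mul(2, S, Pow(Add(S, o), -1)))
Add(Mul(Add(-169, -139), -333), Pow(Add(-15406, Function('y')(-96, 524)), -1)) = Add(Mul(Add(-169, -139), -333), Pow(Add(-15406, Mul(2, 524, Pow(Add(524, -96), -1))), -1)) = Add(Mul(-308, -333), Pow(Add(-15406, Mul(2, 524, Pow(428, -1))), -1)) = Add(102564, Pow(Add(-15406, Mul(2, 524, Rational(1, 428))), -1)) = Add(102564, Pow(Add(-15406, Rational(262, 107)), -1)) = Add(102564, Pow(Rational(-1648180, 107), -1)) = Add(102564, Rational(-107, 1648180)) = Rational(169043933413, 1648180)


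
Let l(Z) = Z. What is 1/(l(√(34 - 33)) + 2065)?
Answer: 1/2066 ≈ 0.00048403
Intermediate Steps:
1/(l(√(34 - 33)) + 2065) = 1/(√(34 - 33) + 2065) = 1/(√1 + 2065) = 1/(1 + 2065) = 1/2066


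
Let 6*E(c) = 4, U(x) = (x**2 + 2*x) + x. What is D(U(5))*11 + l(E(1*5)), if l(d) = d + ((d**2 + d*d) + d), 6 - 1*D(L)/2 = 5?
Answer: 218/9 ≈ 24.222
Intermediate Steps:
U(x) = x**2 + 3*x
D(L) = 2 (D(L) = 12 - 2*5 = 12 - 10 = 2)
E(c) = 2/3 (E(c) = (1/6)*4 = 2/3)
l(d) = 2*d + 2*d**2 (l(d) = d + ((d**2 + d**2) + d) = d + (2*d**2 + d) = d + (d + 2*d**2) = 2*d + 2*d**2)
D(U(5))*11 + l(E(1*5)) = 2*11 + 2*(2/3)*(1 + 2/3) = 22 + 2*(2/3)*(5/3) = 22 + 20/9 = 218/9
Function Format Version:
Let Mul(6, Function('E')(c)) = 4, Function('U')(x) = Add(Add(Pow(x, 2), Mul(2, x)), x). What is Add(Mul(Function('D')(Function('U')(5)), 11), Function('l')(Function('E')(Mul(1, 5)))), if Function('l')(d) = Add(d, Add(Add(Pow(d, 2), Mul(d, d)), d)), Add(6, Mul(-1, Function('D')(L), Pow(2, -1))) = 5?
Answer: Rational(218, 9) ≈ 24.222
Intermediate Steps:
Function('U')(x) = Add(Pow(x, 2), Mul(3, x))
Function('D')(L) = 2 (Function('D')(L) = Add(12, Mul(-2, 5)) = Add(12, -10) = 2)
Function('E')(c) = Rational(2, 3) (Function('E')(c) = Mul(Rational(1, 6), 4) = Rational(2, 3))
Function('l')(d) = Add(Mul(2, d), Mul(2, Pow(d, 2))) (Function('l')(d) = Add(d, Add(Add(Pow(d, 2), Pow(d, 2)), d)) = Add(d, Add(Mul(2, Pow(d, 2)), d)) = Add(d, Add(d, Mul(2, Pow(d, 2)))) = Add(Mul(2, d), Mul(2, Pow(d, 2))))
Add(Mul(Function('D')(Function('U')(5)), 11), Function('l')(Function('E')(Mul(1, 5)))) = Add(Mul(2, 11), Mul(2, Rational(2, 3), Add(1, Rational(2, 3)))) = Add(22, Mul(2, Rational(2, 3), Rational(5, 3))) = Add(22, Rational(20, 9)) = Rational(218, 9)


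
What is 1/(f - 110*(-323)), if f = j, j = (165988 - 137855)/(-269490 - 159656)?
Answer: 429146/15247529247 ≈ 2.8145e-5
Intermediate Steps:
j = -28133/429146 (j = 28133/(-429146) = 28133*(-1/429146) = -28133/429146 ≈ -0.065556)
f = -28133/429146 ≈ -0.065556
1/(f - 110*(-323)) = 1/(-28133/429146 - 110*(-323)) = 1/(-28133/429146 + 35530) = 1/(15247529247/429146) = 429146/15247529247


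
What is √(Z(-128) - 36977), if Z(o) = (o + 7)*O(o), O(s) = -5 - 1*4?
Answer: 4*I*√2243 ≈ 189.44*I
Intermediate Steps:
O(s) = -9 (O(s) = -5 - 4 = -9)
Z(o) = -63 - 9*o (Z(o) = (o + 7)*(-9) = (7 + o)*(-9) = -63 - 9*o)
√(Z(-128) - 36977) = √((-63 - 9*(-128)) - 36977) = √((-63 + 1152) - 36977) = √(1089 - 36977) = √(-35888) = 4*I*√2243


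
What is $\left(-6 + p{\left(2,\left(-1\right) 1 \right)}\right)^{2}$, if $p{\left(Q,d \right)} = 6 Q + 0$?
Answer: $36$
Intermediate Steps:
$p{\left(Q,d \right)} = 6 Q$
$\left(-6 + p{\left(2,\left(-1\right) 1 \right)}\right)^{2} = \left(-6 + 6 \cdot 2\right)^{2} = \left(-6 + 12\right)^{2} = 6^{2} = 36$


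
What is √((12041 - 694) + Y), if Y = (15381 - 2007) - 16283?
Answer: √8438 ≈ 91.859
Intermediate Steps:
Y = -2909 (Y = 13374 - 16283 = -2909)
√((12041 - 694) + Y) = √((12041 - 694) - 2909) = √(11347 - 2909) = √8438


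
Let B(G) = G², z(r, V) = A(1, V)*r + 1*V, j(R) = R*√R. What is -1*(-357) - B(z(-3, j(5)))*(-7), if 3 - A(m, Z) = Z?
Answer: 14924 - 2520*√5 ≈ 9289.1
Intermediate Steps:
A(m, Z) = 3 - Z
j(R) = R^(3/2)
z(r, V) = V + r*(3 - V) (z(r, V) = (3 - V)*r + 1*V = r*(3 - V) + V = V + r*(3 - V))
-1*(-357) - B(z(-3, j(5)))*(-7) = -1*(-357) - (5^(3/2) - 1*(-3)*(-3 + 5^(3/2)))²*(-7) = 357 - (5*√5 - 1*(-3)*(-3 + 5*√5))²*(-7) = 357 - (5*√5 + (-9 + 15*√5))²*(-7) = 357 - (-9 + 20*√5)²*(-7) = 357 - (-7)*(-9 + 20*√5)² = 357 + 7*(-9 + 20*√5)²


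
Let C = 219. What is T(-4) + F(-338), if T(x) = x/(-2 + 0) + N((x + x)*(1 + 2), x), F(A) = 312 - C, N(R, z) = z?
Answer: 91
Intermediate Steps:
F(A) = 93 (F(A) = 312 - 1*219 = 312 - 219 = 93)
T(x) = x/2 (T(x) = x/(-2 + 0) + x = x/(-2) + x = x*(-½) + x = -x/2 + x = x/2)
T(-4) + F(-338) = (½)*(-4) + 93 = -2 + 93 = 91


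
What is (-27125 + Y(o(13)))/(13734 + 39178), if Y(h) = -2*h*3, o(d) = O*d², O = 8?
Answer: -35237/52912 ≈ -0.66595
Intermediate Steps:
o(d) = 8*d²
Y(h) = -6*h
(-27125 + Y(o(13)))/(13734 + 39178) = (-27125 - 48*13²)/(13734 + 39178) = (-27125 - 48*169)/52912 = (-27125 - 6*1352)*(1/52912) = (-27125 - 8112)*(1/52912) = -35237*1/52912 = -35237/52912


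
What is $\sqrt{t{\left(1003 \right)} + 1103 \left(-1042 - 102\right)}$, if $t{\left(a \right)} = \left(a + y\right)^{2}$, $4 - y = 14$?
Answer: $i \sqrt{275783} \approx 525.15 i$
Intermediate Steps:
$y = -10$ ($y = 4 - 14 = -10$)
$t{\left(a \right)} = \left(-10 + a\right)^{2}$ ($t{\left(a \right)} = \left(a - 10\right)^{2} = \left(-10 + a\right)^{2}$)
$\sqrt{t{\left(1003 \right)} + 1103 \left(-1042 - 102\right)} = \sqrt{\left(-10 + 1003\right)^{2} + 1103 \left(-1042 - 102\right)} = \sqrt{993^{2} + 1103 \left(-1144\right)} = \sqrt{986049 - 1261832} = \sqrt{-275783} = i \sqrt{275783}$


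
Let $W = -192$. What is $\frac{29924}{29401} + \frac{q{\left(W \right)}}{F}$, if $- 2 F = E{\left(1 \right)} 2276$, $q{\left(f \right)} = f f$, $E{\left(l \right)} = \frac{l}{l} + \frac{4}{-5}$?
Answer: $- \frac{2692569404}{16729169} \approx -160.95$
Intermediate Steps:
$E{\left(l \right)} = \frac{1}{5}$ ($E{\left(l \right)} = 1 + 4 \left(- \frac{1}{5}\right) = 1 - \frac{4}{5} = \frac{1}{5}$)
$q{\left(f \right)} = f^{2}$
$F = - \frac{1138}{5}$ ($F = - \frac{\frac{1}{5} \cdot 2276}{2} = \left(- \frac{1}{2}\right) \frac{2276}{5} = - \frac{1138}{5} \approx -227.6$)
$\frac{29924}{29401} + \frac{q{\left(W \right)}}{F} = \frac{29924}{29401} + \frac{\left(-192\right)^{2}}{- \frac{1138}{5}} = 29924 \cdot \frac{1}{29401} + 36864 \left(- \frac{5}{1138}\right) = \frac{29924}{29401} - \frac{92160}{569} = - \frac{2692569404}{16729169}$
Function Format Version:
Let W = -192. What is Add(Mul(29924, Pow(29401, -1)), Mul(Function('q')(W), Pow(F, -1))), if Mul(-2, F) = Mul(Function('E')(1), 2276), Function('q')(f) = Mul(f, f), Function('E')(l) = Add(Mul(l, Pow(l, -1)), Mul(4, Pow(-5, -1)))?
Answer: Rational(-2692569404, 16729169) ≈ -160.95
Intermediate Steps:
Function('E')(l) = Rational(1, 5) (Function('E')(l) = Add(1, Mul(4, Rational(-1, 5))) = Add(1, Rational(-4, 5)) = Rational(1, 5))
Function('q')(f) = Pow(f, 2)
F = Rational(-1138, 5) (F = Mul(Rational(-1, 2), Mul(Rational(1, 5), 2276)) = Mul(Rational(-1, 2), Rational(2276, 5)) = Rational(-1138, 5) ≈ -227.60)
Add(Mul(29924, Pow(29401, -1)), Mul(Function('q')(W), Pow(F, -1))) = Add(Mul(29924, Pow(29401, -1)), Mul(Pow(-192, 2), Pow(Rational(-1138, 5), -1))) = Add(Mul(29924, Rational(1, 29401)), Mul(36864, Rational(-5, 1138))) = Add(Rational(29924, 29401), Rational(-92160, 569)) = Rational(-2692569404, 16729169)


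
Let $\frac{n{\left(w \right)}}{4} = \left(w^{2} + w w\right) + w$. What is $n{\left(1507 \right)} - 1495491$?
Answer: $16678929$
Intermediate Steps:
$n{\left(w \right)} = 4 w + 8 w^{2}$ ($n{\left(w \right)} = 4 \left(\left(w^{2} + w w\right) + w\right) = 4 \left(\left(w^{2} + w^{2}\right) + w\right) = 4 \left(2 w^{2} + w\right) = 4 \left(w + 2 w^{2}\right) = 4 w + 8 w^{2}$)
$n{\left(1507 \right)} - 1495491 = 4 \cdot 1507 \left(1 + 2 \cdot 1507\right) - 1495491 = 4 \cdot 1507 \left(1 + 3014\right) - 1495491 = 4 \cdot 1507 \cdot 3015 - 1495491 = 18174420 - 1495491 = 16678929$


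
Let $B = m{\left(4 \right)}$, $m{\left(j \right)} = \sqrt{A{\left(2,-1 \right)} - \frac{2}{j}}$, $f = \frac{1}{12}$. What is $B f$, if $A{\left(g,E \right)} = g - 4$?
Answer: $\frac{i \sqrt{10}}{24} \approx 0.13176 i$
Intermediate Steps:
$A{\left(g,E \right)} = -4 + g$
$f = \frac{1}{12} \approx 0.083333$
$m{\left(j \right)} = \sqrt{-2 - \frac{2}{j}}$ ($m{\left(j \right)} = \sqrt{\left(-4 + 2\right) - \frac{2}{j}} = \sqrt{-2 - \frac{2}{j}}$)
$B = \frac{i \sqrt{10}}{2}$ ($B = \sqrt{2} \sqrt{\frac{-1 - 4}{4}} = \sqrt{2} \sqrt{\frac{1}{4} \left(-5\right)} = \sqrt{2} \sqrt{- \frac{5}{4}} = \sqrt{2} \frac{i \sqrt{5}}{2} = \frac{i \sqrt{10}}{2} \approx 1.5811 i$)
$B f = \frac{i \sqrt{10}}{2} \cdot \frac{1}{12} = \frac{i \sqrt{10}}{24}$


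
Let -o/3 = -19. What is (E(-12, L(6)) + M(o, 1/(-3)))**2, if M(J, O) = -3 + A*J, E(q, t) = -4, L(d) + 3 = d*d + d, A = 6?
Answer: 112225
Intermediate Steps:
L(d) = -3 + d + d**2 (L(d) = -3 + (d*d + d) = -3 + (d**2 + d) = -3 + (d + d**2) = -3 + d + d**2)
o = 57 (o = -3*(-19) = 57)
M(J, O) = -3 + 6*J
(E(-12, L(6)) + M(o, 1/(-3)))**2 = (-4 + (-3 + 6*57))**2 = (-4 + (-3 + 342))**2 = (-4 + 339)**2 = 335**2 = 112225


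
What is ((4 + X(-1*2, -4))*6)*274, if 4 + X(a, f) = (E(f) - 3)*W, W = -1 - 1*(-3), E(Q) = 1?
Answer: -6576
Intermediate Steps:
W = 2 (W = -1 + 3 = 2)
X(a, f) = -8 (X(a, f) = -4 + (1 - 3)*2 = -4 - 2*2 = -4 - 4 = -8)
((4 + X(-1*2, -4))*6)*274 = ((4 - 8)*6)*274 = -4*6*274 = -24*274 = -6576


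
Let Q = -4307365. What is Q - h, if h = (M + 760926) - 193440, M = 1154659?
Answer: -6029510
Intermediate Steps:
h = 1722145 (h = (1154659 + 760926) - 193440 = 1915585 - 193440 = 1722145)
Q - h = -4307365 - 1*1722145 = -4307365 - 1722145 = -6029510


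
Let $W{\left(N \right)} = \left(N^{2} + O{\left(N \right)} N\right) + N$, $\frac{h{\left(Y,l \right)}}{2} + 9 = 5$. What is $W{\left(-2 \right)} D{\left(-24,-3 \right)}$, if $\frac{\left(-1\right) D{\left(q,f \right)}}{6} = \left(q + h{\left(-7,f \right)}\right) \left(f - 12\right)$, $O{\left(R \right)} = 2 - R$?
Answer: $17280$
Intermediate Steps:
$h{\left(Y,l \right)} = -8$ ($h{\left(Y,l \right)} = -18 + 2 \cdot 5 = -18 + 10 = -8$)
$W{\left(N \right)} = N + N^{2} + N \left(2 - N\right)$ ($W{\left(N \right)} = \left(N^{2} + \left(2 - N\right) N\right) + N = \left(N^{2} + N \left(2 - N\right)\right) + N = N + N^{2} + N \left(2 - N\right)$)
$D{\left(q,f \right)} = - 6 \left(-12 + f\right) \left(-8 + q\right)$ ($D{\left(q,f \right)} = - 6 \left(q - 8\right) \left(f - 12\right) = - 6 \left(-8 + q\right) \left(-12 + f\right) = - 6 \left(-12 + f\right) \left(-8 + q\right)$)
$W{\left(-2 \right)} D{\left(-24,-3 \right)} = 3 \left(-2\right) \left(-576 + 48 \left(-3\right) + 72 \left(-24\right) - \left(-18\right) \left(-24\right)\right) = - 6 \left(-576 - 144 - 1728 - 432\right) = \left(-6\right) \left(-2880\right) = 17280$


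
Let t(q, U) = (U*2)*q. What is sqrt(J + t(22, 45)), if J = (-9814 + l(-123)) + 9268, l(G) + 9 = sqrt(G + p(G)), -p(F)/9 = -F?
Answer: sqrt(1425 + I*sqrt(1230)) ≈ 37.752 + 0.4645*I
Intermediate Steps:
p(F) = 9*F (p(F) = -(-9)*F = 9*F)
l(G) = -9 + sqrt(10)*sqrt(G) (l(G) = -9 + sqrt(G + 9*G) = -9 + sqrt(10*G) = -9 + sqrt(10)*sqrt(G))
J = -555 + I*sqrt(1230) (J = (-9814 + (-9 + sqrt(10)*sqrt(-123))) + 9268 = (-9814 + (-9 + sqrt(10)*(I*sqrt(123)))) + 9268 = (-9814 + (-9 + I*sqrt(1230))) + 9268 = (-9823 + I*sqrt(1230)) + 9268 = -555 + I*sqrt(1230) ≈ -555.0 + 35.071*I)
t(q, U) = 2*U*q (t(q, U) = (2*U)*q = 2*U*q)
sqrt(J + t(22, 45)) = sqrt((-555 + I*sqrt(1230)) + 2*45*22) = sqrt((-555 + I*sqrt(1230)) + 1980) = sqrt(1425 + I*sqrt(1230))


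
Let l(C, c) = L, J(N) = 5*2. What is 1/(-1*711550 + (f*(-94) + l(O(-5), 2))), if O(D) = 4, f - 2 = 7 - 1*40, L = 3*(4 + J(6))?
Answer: -1/708594 ≈ -1.4112e-6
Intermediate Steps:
J(N) = 10
L = 42 (L = 3*(4 + 10) = 3*14 = 42)
f = -31 (f = 2 + (7 - 1*40) = 2 + (7 - 40) = 2 - 33 = -31)
l(C, c) = 42
1/(-1*711550 + (f*(-94) + l(O(-5), 2))) = 1/(-1*711550 + (-31*(-94) + 42)) = 1/(-711550 + (2914 + 42)) = 1/(-711550 + 2956) = 1/(-708594) = -1/708594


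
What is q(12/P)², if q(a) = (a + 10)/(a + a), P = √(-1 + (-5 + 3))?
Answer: -13/48 + 5*I*√3/12 ≈ -0.27083 + 0.72169*I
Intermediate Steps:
P = I*√3 (P = √(-1 - 2) = √(-3) = I*√3 ≈ 1.732*I)
q(a) = (10 + a)/(2*a) (q(a) = (10 + a)/((2*a)) = (10 + a)*(1/(2*a)) = (10 + a)/(2*a))
q(12/P)² = ((10 + 12/((I*√3)))/(2*((12/((I*√3))))))² = ((10 + 12*(-I*√3/3))/(2*((12*(-I*√3/3)))))² = ((10 - 4*I*√3)/(2*((-4*I*√3))))² = ((I*√3/12)*(10 - 4*I*√3)/2)² = (I*√3*(10 - 4*I*√3)/24)² = -(10 - 4*I*√3)²/192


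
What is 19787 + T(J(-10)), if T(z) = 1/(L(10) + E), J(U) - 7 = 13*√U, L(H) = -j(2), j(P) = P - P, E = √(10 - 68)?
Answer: 19787 - I*√58/58 ≈ 19787.0 - 0.13131*I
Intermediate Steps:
E = I*√58 (E = √(-58) = I*√58 ≈ 7.6158*I)
j(P) = 0
L(H) = 0 (L(H) = -1*0 = 0)
J(U) = 7 + 13*√U
T(z) = -I*√58/58 (T(z) = 1/(0 + I*√58) = 1/(I*√58) = -I*√58/58)
19787 + T(J(-10)) = 19787 - I*√58/58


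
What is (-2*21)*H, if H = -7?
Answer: 294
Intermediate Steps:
(-2*21)*H = -2*21*(-7) = -42*(-7) = 294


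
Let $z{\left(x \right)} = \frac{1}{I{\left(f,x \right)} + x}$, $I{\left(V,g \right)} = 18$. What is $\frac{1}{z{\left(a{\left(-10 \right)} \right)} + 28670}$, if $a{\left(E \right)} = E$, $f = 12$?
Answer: $\frac{8}{229361} \approx 3.4879 \cdot 10^{-5}$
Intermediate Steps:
$z{\left(x \right)} = \frac{1}{18 + x}$
$\frac{1}{z{\left(a{\left(-10 \right)} \right)} + 28670} = \frac{1}{\frac{1}{18 - 10} + 28670} = \frac{1}{\frac{1}{8} + 28670} = \frac{1}{\frac{229361}{8}} = \frac{8}{229361}$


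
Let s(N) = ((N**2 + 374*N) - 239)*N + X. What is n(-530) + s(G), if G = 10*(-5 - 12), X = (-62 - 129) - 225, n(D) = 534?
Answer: 5936348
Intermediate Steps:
X = -416 (X = -191 - 225 = -416)
G = -170 (G = 10*(-17) = -170)
s(N) = -416 + N*(-239 + N**2 + 374*N) (s(N) = ((N**2 + 374*N) - 239)*N - 416 = (-239 + N**2 + 374*N)*N - 416 = N*(-239 + N**2 + 374*N) - 416 = -416 + N*(-239 + N**2 + 374*N))
n(-530) + s(G) = 534 + (-416 + (-170)**3 - 239*(-170) + 374*(-170)**2) = 534 + (-416 - 4913000 + 40630 + 374*28900) = 534 + (-416 - 4913000 + 40630 + 10808600) = 534 + 5935814 = 5936348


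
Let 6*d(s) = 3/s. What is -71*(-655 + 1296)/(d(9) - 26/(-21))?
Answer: -5734386/163 ≈ -35180.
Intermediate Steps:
d(s) = 1/(2*s) (d(s) = (3/s)/6 = 1/(2*s))
-71*(-655 + 1296)/(d(9) - 26/(-21)) = -71*(-655 + 1296)/((1/2)/9 - 26/(-21)) = -45511/((1/2)*(1/9) - 26*(-1/21)) = -45511/(1/18 + 26/21) = -45511/163/126 = -45511*126/163 = -71*80766/163 = -5734386/163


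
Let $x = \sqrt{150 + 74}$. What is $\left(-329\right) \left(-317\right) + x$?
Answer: $104293 + 4 \sqrt{14} \approx 1.0431 \cdot 10^{5}$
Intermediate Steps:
$x = 4 \sqrt{14}$ ($x = \sqrt{224} = 4 \sqrt{14} \approx 14.967$)
$\left(-329\right) \left(-317\right) + x = \left(-329\right) \left(-317\right) + 4 \sqrt{14} = 104293 + 4 \sqrt{14}$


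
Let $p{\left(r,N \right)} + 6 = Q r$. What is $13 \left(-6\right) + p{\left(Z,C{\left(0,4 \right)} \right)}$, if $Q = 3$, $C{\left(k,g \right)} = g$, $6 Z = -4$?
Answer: $-86$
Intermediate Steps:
$Z = - \frac{2}{3}$ ($Z = \frac{1}{6} \left(-4\right) = - \frac{2}{3} \approx -0.66667$)
$p{\left(r,N \right)} = -6 + 3 r$
$13 \left(-6\right) + p{\left(Z,C{\left(0,4 \right)} \right)} = 13 \left(-6\right) + \left(-6 + 3 \left(- \frac{2}{3}\right)\right) = -78 - 8 = -86$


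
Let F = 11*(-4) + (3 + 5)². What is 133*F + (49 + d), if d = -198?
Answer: 2511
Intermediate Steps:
F = 20 (F = -44 + 8² = -44 + 64 = 20)
133*F + (49 + d) = 133*20 + (49 - 198) = 2660 - 149 = 2511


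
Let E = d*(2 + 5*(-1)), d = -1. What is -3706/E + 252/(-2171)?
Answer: -8046482/6513 ≈ -1235.4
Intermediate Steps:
E = 3 (E = -(2 + 5*(-1)) = -(2 - 5) = -1*(-3) = 3)
-3706/E + 252/(-2171) = -3706/3 + 252/(-2171) = -3706*1/3 + 252*(-1/2171) = -3706/3 - 252/2171 = -8046482/6513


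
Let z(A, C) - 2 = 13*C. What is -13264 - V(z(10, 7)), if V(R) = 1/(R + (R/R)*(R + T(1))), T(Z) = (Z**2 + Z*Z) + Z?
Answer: -2506897/189 ≈ -13264.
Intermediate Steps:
z(A, C) = 2 + 13*C
T(Z) = Z + 2*Z**2 (T(Z) = (Z**2 + Z**2) + Z = 2*Z**2 + Z = Z + 2*Z**2)
V(R) = 1/(3 + 2*R) (V(R) = 1/(R + (R/R)*(R + 1*(1 + 2*1))) = 1/(R + 1*(R + 1*(1 + 2))) = 1/(R + 1*(R + 1*3)) = 1/(R + 1*(R + 3)) = 1/(R + 1*(3 + R)) = 1/(R + (3 + R)) = 1/(3 + 2*R))
-13264 - V(z(10, 7)) = -13264 - 1/(3 + 2*(2 + 13*7)) = -13264 - 1/(3 + 2*(2 + 91)) = -13264 - 1/(3 + 2*93) = -13264 - 1/(3 + 186) = -13264 - 1/189 = -2506897/189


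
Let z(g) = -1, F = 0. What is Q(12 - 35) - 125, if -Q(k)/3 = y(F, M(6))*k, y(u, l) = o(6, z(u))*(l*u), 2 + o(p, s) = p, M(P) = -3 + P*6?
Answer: -125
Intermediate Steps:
M(P) = -3 + 6*P
o(p, s) = -2 + p
y(u, l) = 4*l*u (y(u, l) = (-2 + 6)*(l*u) = 4*(l*u) = 4*l*u)
Q(k) = 0 (Q(k) = -3*4*(-3 + 6*6)*0*k = -3*4*(-3 + 36)*0*k = -3*4*33*0*k = -0*k = -3*0 = 0)
Q(12 - 35) - 125 = 0 - 125 = -125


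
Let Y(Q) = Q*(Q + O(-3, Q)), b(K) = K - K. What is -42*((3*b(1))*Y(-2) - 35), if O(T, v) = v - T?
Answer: 1470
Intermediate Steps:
b(K) = 0
Y(Q) = Q*(3 + 2*Q) (Y(Q) = Q*(Q + (Q - 1*(-3))) = Q*(Q + (Q + 3)) = Q*(Q + (3 + Q)) = Q*(3 + 2*Q))
-42*((3*b(1))*Y(-2) - 35) = -42*((3*0)*(-2*(3 + 2*(-2))) - 35) = -42*(0*(-2*(3 - 4)) - 35) = -42*(0*(-2*(-1)) - 35) = -42*(0*2 - 35) = -42*(0 - 35) = -42*(-35) = 1470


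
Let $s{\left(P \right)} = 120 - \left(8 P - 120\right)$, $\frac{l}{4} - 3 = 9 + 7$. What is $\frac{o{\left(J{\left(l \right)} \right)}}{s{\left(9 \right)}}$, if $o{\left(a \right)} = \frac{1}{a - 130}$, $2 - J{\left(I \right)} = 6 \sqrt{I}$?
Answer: $- \frac{1}{17913} + \frac{\sqrt{19}}{191072} \approx -3.3013 \cdot 10^{-5}$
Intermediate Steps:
$l = 76$ ($l = 12 + 4 \left(9 + 7\right) = 12 + 4 \cdot 16 = 12 + 64 = 76$)
$J{\left(I \right)} = 2 - 6 \sqrt{I}$
$o{\left(a \right)} = \frac{1}{-130 + a}$
$s{\left(P \right)} = 240 - 8 P$ ($s{\left(P \right)} = 120 - \left(-120 + 8 P\right) = 240 - 8 P$)
$\frac{o{\left(J{\left(l \right)} \right)}}{s{\left(9 \right)}} = \frac{1}{\left(-130 + \left(2 - 6 \sqrt{76}\right)\right) \left(240 - 72\right)} = \frac{1}{\left(-130 + \left(2 - 6 \cdot 2 \sqrt{19}\right)\right) \left(240 - 72\right)} = \frac{1}{\left(-130 + \left(2 - 12 \sqrt{19}\right)\right) 168} = \frac{1}{-128 - 12 \sqrt{19}} \cdot \frac{1}{168} = \frac{1}{168 \left(-128 - 12 \sqrt{19}\right)}$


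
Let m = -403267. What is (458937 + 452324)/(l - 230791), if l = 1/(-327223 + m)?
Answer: -665667047890/168590517591 ≈ -3.9484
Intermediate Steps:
l = -1/730490 (l = 1/(-327223 - 403267) = 1/(-730490) = -1/730490 ≈ -1.3689e-6)
(458937 + 452324)/(l - 230791) = (458937 + 452324)/(-1/730490 - 230791) = 911261/(-168590517591/730490) = 911261*(-730490/168590517591) = -665667047890/168590517591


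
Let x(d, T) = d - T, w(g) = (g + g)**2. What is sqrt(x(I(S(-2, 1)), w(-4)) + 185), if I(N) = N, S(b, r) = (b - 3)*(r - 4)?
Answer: 2*sqrt(34) ≈ 11.662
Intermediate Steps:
S(b, r) = (-4 + r)*(-3 + b) (S(b, r) = (-3 + b)*(-4 + r) = (-4 + r)*(-3 + b))
w(g) = 4*g**2 (w(g) = (2*g)**2 = 4*g**2)
sqrt(x(I(S(-2, 1)), w(-4)) + 185) = sqrt(((12 - 4*(-2) - 3*1 - 2*1) - 4*(-4)**2) + 185) = sqrt(((12 + 8 - 3 - 2) - 4*16) + 185) = sqrt((15 - 1*64) + 185) = sqrt((15 - 64) + 185) = sqrt(-49 + 185) = sqrt(136) = 2*sqrt(34)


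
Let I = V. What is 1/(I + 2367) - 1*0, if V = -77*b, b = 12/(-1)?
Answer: 1/3291 ≈ 0.00030386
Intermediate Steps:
b = -12 (b = 12*(-1) = -12)
V = 924 (V = -77*(-12) = 924)
I = 924
1/(I + 2367) - 1*0 = 1/(924 + 2367) - 1*0 = 1/3291 + 0 = 1/3291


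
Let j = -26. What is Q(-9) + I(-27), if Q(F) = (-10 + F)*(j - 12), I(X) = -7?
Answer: 715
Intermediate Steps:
Q(F) = 380 - 38*F (Q(F) = (-10 + F)*(-26 - 12) = (-10 + F)*(-38) = 380 - 38*F)
Q(-9) + I(-27) = (380 - 38*(-9)) - 7 = (380 + 342) - 7 = 722 - 7 = 715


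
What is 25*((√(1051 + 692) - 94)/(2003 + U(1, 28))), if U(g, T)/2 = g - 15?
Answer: -94/79 + √1743/79 ≈ -0.66140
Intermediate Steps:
U(g, T) = -30 + 2*g (U(g, T) = 2*(g - 15) = 2*(-15 + g) = -30 + 2*g)
25*((√(1051 + 692) - 94)/(2003 + U(1, 28))) = 25*((√(1051 + 692) - 94)/(2003 + (-30 + 2*1))) = 25*((√1743 - 94)/(2003 + (-30 + 2))) = 25*((-94 + √1743)/(2003 - 28)) = 25*((-94 + √1743)/1975) = 25*((-94 + √1743)*(1/1975)) = 25*(-94/1975 + √1743/1975) = -94/79 + √1743/79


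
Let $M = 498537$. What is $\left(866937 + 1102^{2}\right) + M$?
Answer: $2579878$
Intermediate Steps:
$\left(866937 + 1102^{2}\right) + M = \left(866937 + 1102^{2}\right) + 498537 = \left(866937 + 1214404\right) + 498537 = 2081341 + 498537 = 2579878$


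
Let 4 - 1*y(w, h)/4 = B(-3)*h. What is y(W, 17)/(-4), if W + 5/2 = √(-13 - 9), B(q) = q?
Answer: -55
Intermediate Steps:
W = -5/2 + I*√22 (W = -5/2 + √(-13 - 9) = -5/2 + √(-22) = -5/2 + I*√22 ≈ -2.5 + 4.6904*I)
y(w, h) = 16 + 12*h (y(w, h) = 16 - (-12)*h = 16 + 12*h)
y(W, 17)/(-4) = (16 + 12*17)/(-4) = (16 + 204)*(-¼) = 220*(-¼) = -55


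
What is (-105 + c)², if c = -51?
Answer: 24336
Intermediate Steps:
(-105 + c)² = (-105 - 51)² = (-156)² = 24336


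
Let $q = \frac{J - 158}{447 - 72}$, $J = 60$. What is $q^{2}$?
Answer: $\frac{9604}{140625} \approx 0.068295$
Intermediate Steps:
$q = - \frac{98}{375}$ ($q = \frac{60 - 158}{447 - 72} = - \frac{98}{375} \approx -0.26133$)
$q^{2} = \left(- \frac{98}{375}\right)^{2} = \frac{9604}{140625}$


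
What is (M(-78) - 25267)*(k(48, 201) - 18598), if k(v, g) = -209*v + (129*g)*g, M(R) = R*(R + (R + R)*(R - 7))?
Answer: -5460203021837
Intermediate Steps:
M(R) = R*(R + 2*R*(-7 + R)) (M(R) = R*(R + (2*R)*(-7 + R)) = R*(R + 2*R*(-7 + R)))
k(v, g) = -209*v + 129*g²
(M(-78) - 25267)*(k(48, 201) - 18598) = ((-78)²*(-13 + 2*(-78)) - 25267)*((-209*48 + 129*201²) - 18598) = (6084*(-13 - 156) - 25267)*((-10032 + 129*40401) - 18598) = (6084*(-169) - 25267)*((-10032 + 5211729) - 18598) = (-1028196 - 25267)*(5201697 - 18598) = -1053463*5183099 = -5460203021837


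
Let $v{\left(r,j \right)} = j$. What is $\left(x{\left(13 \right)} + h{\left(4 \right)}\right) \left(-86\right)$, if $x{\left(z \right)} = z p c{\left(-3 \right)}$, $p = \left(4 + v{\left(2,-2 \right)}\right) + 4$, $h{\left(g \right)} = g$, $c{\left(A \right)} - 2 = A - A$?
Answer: $-13760$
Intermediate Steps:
$c{\left(A \right)} = 2$ ($c{\left(A \right)} = 2 + \left(A - A\right) = 2 + 0 = 2$)
$p = 6$ ($p = \left(4 - 2\right) + 4 = 2 + 4 = 6$)
$x{\left(z \right)} = 12 z$ ($x{\left(z \right)} = z 6 \cdot 2 = 6 z 2 = 12 z$)
$\left(x{\left(13 \right)} + h{\left(4 \right)}\right) \left(-86\right) = \left(12 \cdot 13 + 4\right) \left(-86\right) = \left(156 + 4\right) \left(-86\right) = 160 \left(-86\right) = -13760$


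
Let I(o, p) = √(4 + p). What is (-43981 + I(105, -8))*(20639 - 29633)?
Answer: 395565114 - 17988*I ≈ 3.9557e+8 - 17988.0*I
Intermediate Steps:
(-43981 + I(105, -8))*(20639 - 29633) = (-43981 + √(4 - 8))*(20639 - 29633) = (-43981 + √(-4))*(-8994) = (-43981 + 2*I)*(-8994) = 395565114 - 17988*I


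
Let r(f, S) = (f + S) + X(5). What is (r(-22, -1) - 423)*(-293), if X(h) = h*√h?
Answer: 130678 - 1465*√5 ≈ 1.2740e+5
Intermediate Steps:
X(h) = h^(3/2)
r(f, S) = S + f + 5*√5 (r(f, S) = (f + S) + 5^(3/2) = (S + f) + 5*√5 = S + f + 5*√5)
(r(-22, -1) - 423)*(-293) = ((-1 - 22 + 5*√5) - 423)*(-293) = ((-23 + 5*√5) - 423)*(-293) = (-446 + 5*√5)*(-293) = 130678 - 1465*√5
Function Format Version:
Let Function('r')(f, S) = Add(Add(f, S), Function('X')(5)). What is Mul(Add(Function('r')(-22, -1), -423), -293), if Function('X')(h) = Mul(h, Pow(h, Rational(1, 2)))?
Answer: Add(130678, Mul(-1465, Pow(5, Rational(1, 2)))) ≈ 1.2740e+5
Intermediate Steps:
Function('X')(h) = Pow(h, Rational(3, 2))
Function('r')(f, S) = Add(S, f, Mul(5, Pow(5, Rational(1, 2)))) (Function('r')(f, S) = Add(Add(f, S), Pow(5, Rational(3, 2))) = Add(Add(S, f), Mul(5, Pow(5, Rational(1, 2)))) = Add(S, f, Mul(5, Pow(5, Rational(1, 2)))))
Mul(Add(Function('r')(-22, -1), -423), -293) = Mul(Add(Add(-1, -22, Mul(5, Pow(5, Rational(1, 2)))), -423), -293) = Mul(Add(Add(-23, Mul(5, Pow(5, Rational(1, 2)))), -423), -293) = Mul(Add(-446, Mul(5, Pow(5, Rational(1, 2)))), -293) = Add(130678, Mul(-1465, Pow(5, Rational(1, 2))))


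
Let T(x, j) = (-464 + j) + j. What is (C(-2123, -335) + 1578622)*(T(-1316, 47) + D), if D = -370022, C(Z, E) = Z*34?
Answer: -557973324480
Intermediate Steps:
C(Z, E) = 34*Z
T(x, j) = -464 + 2*j
(C(-2123, -335) + 1578622)*(T(-1316, 47) + D) = (34*(-2123) + 1578622)*((-464 + 2*47) - 370022) = (-72182 + 1578622)*((-464 + 94) - 370022) = 1506440*(-370 - 370022) = 1506440*(-370392) = -557973324480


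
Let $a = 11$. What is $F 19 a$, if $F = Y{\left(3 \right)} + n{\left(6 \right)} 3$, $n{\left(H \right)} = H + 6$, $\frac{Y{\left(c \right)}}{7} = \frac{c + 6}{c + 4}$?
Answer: $9405$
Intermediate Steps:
$Y{\left(c \right)} = \frac{7 \left(6 + c\right)}{4 + c}$ ($Y{\left(c \right)} = 7 \frac{c + 6}{c + 4} = 7 \frac{6 + c}{4 + c} = \frac{7 \left(6 + c\right)}{4 + c}$)
$n{\left(H \right)} = 6 + H$
$F = 45$ ($F = \frac{7 \left(6 + 3\right)}{4 + 3} + \left(6 + 6\right) 3 = 7 \cdot \frac{1}{7} \cdot 9 + 12 \cdot 3 = 7 \cdot \frac{1}{7} \cdot 9 + 36 = 9 + 36 = 45$)
$F 19 a = 45 \cdot 19 \cdot 11 = 855 \cdot 11 = 9405$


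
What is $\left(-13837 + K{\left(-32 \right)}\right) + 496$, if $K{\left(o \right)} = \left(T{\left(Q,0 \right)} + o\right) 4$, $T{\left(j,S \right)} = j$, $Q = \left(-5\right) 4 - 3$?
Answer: $-13561$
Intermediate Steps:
$Q = -23$ ($Q = -20 - 3 = -23$)
$K{\left(o \right)} = -92 + 4 o$ ($K{\left(o \right)} = \left(-23 + o\right) 4 = -92 + 4 o$)
$\left(-13837 + K{\left(-32 \right)}\right) + 496 = \left(-13837 + \left(-92 + 4 \left(-32\right)\right)\right) + 496 = \left(-13837 - 220\right) + 496 = -14057 + 496 = -13561$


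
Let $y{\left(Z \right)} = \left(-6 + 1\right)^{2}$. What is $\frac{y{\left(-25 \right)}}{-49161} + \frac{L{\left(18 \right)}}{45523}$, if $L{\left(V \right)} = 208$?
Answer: $\frac{9087413}{2237956203} \approx 0.0040606$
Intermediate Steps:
$y{\left(Z \right)} = 25$ ($y{\left(Z \right)} = \left(-5\right)^{2} = 25$)
$\frac{y{\left(-25 \right)}}{-49161} + \frac{L{\left(18 \right)}}{45523} = \frac{25}{-49161} + \frac{208}{45523} = 25 \left(- \frac{1}{49161}\right) + 208 \cdot \frac{1}{45523} = - \frac{25}{49161} + \frac{208}{45523} = \frac{9087413}{2237956203}$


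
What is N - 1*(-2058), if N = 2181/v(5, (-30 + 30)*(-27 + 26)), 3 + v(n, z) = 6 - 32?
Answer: 57501/29 ≈ 1982.8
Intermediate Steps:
v(n, z) = -29 (v(n, z) = -3 + (6 - 32) = -3 - 26 = -29)
N = -2181/29 (N = 2181/(-29) = 2181*(-1/29) = -2181/29 ≈ -75.207)
N - 1*(-2058) = -2181/29 - 1*(-2058) = -2181/29 + 2058 = 57501/29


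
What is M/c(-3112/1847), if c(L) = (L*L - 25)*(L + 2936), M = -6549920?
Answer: 19841447260027/196986297501 ≈ 100.72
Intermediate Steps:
c(L) = (-25 + L²)*(2936 + L) (c(L) = (L² - 25)*(2936 + L) = (-25 + L²)*(2936 + L))
M/c(-3112/1847) = -6549920/(-73400 + (-3112/1847)³ - (-77800)/1847 + 2936*(-3112/1847)²) = -6549920/(-73400 + (-3112*1/1847)³ - (-77800)/1847 + 2936*(-3112*1/1847)²) = -6549920/(-73400 + (-3112/1847)³ - 25*(-3112/1847) + 2936*(-3112/1847)²) = -6549920/(-73400 - 30138300928/6300872423 + 77800/1847 + 2936*(9684544/3411409)) = -6549920/(-73400 - 30138300928/6300872423 + 77800/1847 + 28433821184/3411409) = -6549920/(-409731498802080/6300872423) = -6549920*(-6300872423/409731498802080) = 19841447260027/196986297501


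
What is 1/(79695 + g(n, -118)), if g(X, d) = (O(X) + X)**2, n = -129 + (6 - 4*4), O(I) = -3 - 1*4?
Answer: 1/101011 ≈ 9.8999e-6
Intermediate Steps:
O(I) = -7 (O(I) = -3 - 4 = -7)
n = -139 (n = -129 + (6 - 16) = -129 - 10 = -139)
g(X, d) = (-7 + X)**2
1/(79695 + g(n, -118)) = 1/(79695 + (-7 - 139)**2) = 1/(79695 + (-146)**2) = 1/(79695 + 21316) = 1/101011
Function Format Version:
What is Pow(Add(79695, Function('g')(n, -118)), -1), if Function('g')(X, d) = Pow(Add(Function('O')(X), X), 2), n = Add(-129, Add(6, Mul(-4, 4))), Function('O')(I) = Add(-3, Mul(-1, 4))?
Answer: Rational(1, 101011) ≈ 9.8999e-6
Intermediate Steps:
Function('O')(I) = -7 (Function('O')(I) = Add(-3, -4) = -7)
n = -139 (n = Add(-129, Add(6, -16)) = Add(-129, -10) = -139)
Function('g')(X, d) = Pow(Add(-7, X), 2)
Pow(Add(79695, Function('g')(n, -118)), -1) = Pow(Add(79695, Pow(Add(-7, -139), 2)), -1) = Pow(Add(79695, Pow(-146, 2)), -1) = Pow(Add(79695, 21316), -1) = Pow(101011, -1) = Rational(1, 101011)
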